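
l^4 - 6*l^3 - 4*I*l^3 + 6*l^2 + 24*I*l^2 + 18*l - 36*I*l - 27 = (l - 3)^2*(l - 3*I)*(l - I)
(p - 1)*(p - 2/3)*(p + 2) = p^3 + p^2/3 - 8*p/3 + 4/3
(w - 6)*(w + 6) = w^2 - 36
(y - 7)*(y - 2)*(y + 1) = y^3 - 8*y^2 + 5*y + 14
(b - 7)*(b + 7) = b^2 - 49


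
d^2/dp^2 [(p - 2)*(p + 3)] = 2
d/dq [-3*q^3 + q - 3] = 1 - 9*q^2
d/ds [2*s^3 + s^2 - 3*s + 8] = 6*s^2 + 2*s - 3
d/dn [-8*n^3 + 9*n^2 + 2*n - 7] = -24*n^2 + 18*n + 2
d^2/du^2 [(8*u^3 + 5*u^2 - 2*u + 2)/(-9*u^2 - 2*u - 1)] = 2*(292*u^3 - 399*u^2 - 186*u + 1)/(729*u^6 + 486*u^5 + 351*u^4 + 116*u^3 + 39*u^2 + 6*u + 1)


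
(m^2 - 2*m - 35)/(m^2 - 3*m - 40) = (m - 7)/(m - 8)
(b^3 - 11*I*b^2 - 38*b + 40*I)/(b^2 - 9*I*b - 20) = b - 2*I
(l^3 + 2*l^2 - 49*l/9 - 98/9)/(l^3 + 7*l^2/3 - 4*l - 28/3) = (l - 7/3)/(l - 2)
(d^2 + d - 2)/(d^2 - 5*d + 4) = (d + 2)/(d - 4)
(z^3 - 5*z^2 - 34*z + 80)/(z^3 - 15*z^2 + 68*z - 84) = (z^2 - 3*z - 40)/(z^2 - 13*z + 42)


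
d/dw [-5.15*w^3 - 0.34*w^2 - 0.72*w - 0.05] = -15.45*w^2 - 0.68*w - 0.72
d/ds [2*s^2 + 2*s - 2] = 4*s + 2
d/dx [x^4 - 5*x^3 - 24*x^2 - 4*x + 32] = 4*x^3 - 15*x^2 - 48*x - 4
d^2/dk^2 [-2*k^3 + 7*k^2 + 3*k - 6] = 14 - 12*k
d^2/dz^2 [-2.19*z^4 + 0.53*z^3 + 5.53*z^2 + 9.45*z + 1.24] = -26.28*z^2 + 3.18*z + 11.06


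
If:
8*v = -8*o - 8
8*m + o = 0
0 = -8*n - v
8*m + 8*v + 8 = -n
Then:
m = -1/568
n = 9/71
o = 1/71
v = -72/71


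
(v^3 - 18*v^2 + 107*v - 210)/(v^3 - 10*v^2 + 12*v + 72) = (v^2 - 12*v + 35)/(v^2 - 4*v - 12)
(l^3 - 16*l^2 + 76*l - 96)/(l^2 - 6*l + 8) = (l^2 - 14*l + 48)/(l - 4)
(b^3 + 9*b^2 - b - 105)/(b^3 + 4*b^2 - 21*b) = (b + 5)/b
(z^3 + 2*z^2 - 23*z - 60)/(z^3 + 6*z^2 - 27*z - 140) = (z + 3)/(z + 7)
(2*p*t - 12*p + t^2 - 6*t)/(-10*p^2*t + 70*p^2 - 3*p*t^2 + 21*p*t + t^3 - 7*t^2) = (6 - t)/(5*p*t - 35*p - t^2 + 7*t)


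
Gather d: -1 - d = -d - 1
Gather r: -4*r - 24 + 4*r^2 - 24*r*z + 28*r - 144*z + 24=4*r^2 + r*(24 - 24*z) - 144*z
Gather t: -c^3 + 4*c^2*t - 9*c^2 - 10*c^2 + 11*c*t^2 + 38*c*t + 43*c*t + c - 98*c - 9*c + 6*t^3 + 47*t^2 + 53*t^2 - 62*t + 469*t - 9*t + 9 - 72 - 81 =-c^3 - 19*c^2 - 106*c + 6*t^3 + t^2*(11*c + 100) + t*(4*c^2 + 81*c + 398) - 144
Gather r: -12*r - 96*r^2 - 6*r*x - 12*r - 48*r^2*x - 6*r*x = r^2*(-48*x - 96) + r*(-12*x - 24)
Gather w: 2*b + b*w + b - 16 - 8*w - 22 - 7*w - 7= 3*b + w*(b - 15) - 45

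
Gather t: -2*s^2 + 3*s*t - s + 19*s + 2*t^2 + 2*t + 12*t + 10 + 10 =-2*s^2 + 18*s + 2*t^2 + t*(3*s + 14) + 20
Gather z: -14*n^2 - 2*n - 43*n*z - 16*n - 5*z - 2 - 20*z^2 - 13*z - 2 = -14*n^2 - 18*n - 20*z^2 + z*(-43*n - 18) - 4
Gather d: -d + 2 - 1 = 1 - d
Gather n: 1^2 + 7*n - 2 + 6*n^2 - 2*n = 6*n^2 + 5*n - 1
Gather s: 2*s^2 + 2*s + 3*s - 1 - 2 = 2*s^2 + 5*s - 3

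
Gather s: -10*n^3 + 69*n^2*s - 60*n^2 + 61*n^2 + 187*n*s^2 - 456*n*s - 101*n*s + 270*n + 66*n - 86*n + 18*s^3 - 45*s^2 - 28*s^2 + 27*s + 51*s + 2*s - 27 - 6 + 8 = -10*n^3 + n^2 + 250*n + 18*s^3 + s^2*(187*n - 73) + s*(69*n^2 - 557*n + 80) - 25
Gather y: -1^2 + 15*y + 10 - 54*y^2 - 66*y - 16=-54*y^2 - 51*y - 7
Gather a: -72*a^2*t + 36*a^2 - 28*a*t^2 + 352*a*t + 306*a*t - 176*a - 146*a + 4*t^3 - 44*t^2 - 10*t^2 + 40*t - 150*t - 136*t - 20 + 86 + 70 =a^2*(36 - 72*t) + a*(-28*t^2 + 658*t - 322) + 4*t^3 - 54*t^2 - 246*t + 136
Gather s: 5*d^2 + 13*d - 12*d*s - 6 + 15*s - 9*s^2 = 5*d^2 + 13*d - 9*s^2 + s*(15 - 12*d) - 6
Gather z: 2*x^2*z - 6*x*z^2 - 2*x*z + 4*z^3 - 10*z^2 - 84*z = 4*z^3 + z^2*(-6*x - 10) + z*(2*x^2 - 2*x - 84)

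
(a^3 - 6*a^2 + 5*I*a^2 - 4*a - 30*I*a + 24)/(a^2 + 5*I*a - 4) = a - 6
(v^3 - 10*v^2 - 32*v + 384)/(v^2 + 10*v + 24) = (v^2 - 16*v + 64)/(v + 4)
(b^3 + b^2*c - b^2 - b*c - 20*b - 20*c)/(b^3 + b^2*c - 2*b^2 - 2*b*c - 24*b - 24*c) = (b - 5)/(b - 6)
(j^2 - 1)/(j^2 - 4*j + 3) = (j + 1)/(j - 3)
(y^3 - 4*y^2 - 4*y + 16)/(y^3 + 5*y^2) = (y^3 - 4*y^2 - 4*y + 16)/(y^2*(y + 5))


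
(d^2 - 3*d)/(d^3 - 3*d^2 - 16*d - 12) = d*(3 - d)/(-d^3 + 3*d^2 + 16*d + 12)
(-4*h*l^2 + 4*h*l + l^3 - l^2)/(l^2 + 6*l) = (-4*h*l + 4*h + l^2 - l)/(l + 6)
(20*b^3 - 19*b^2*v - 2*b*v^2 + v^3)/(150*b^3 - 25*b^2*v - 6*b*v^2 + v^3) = (-4*b^2 + 3*b*v + v^2)/(-30*b^2 - b*v + v^2)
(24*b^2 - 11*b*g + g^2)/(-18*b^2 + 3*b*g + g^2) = (-8*b + g)/(6*b + g)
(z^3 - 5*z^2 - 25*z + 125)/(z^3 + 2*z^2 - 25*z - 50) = (z - 5)/(z + 2)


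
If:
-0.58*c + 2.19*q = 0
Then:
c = 3.77586206896552*q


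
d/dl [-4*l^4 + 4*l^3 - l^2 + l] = -16*l^3 + 12*l^2 - 2*l + 1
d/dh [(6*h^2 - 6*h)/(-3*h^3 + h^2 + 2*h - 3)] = 18*(h^4 - 2*h^3 + h^2 - 2*h + 1)/(9*h^6 - 6*h^5 - 11*h^4 + 22*h^3 - 2*h^2 - 12*h + 9)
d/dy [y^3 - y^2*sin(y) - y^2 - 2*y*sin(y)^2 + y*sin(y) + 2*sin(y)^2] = -y^2*cos(y) + 3*y^2 - 2*y*sin(y) - 2*y*sin(2*y) + y*cos(y) - 2*y + sin(y) + 2*sin(2*y) + cos(2*y) - 1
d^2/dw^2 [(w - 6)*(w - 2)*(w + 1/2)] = 6*w - 15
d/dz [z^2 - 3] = 2*z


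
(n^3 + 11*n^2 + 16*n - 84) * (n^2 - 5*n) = n^5 + 6*n^4 - 39*n^3 - 164*n^2 + 420*n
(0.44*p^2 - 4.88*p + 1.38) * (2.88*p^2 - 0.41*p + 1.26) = 1.2672*p^4 - 14.2348*p^3 + 6.5296*p^2 - 6.7146*p + 1.7388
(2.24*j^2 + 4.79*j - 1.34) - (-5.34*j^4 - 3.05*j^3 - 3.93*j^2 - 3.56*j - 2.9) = 5.34*j^4 + 3.05*j^3 + 6.17*j^2 + 8.35*j + 1.56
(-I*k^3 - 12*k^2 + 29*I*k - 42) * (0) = 0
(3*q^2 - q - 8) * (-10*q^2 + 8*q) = -30*q^4 + 34*q^3 + 72*q^2 - 64*q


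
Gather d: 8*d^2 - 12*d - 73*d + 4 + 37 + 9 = 8*d^2 - 85*d + 50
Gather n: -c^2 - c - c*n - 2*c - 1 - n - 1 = -c^2 - 3*c + n*(-c - 1) - 2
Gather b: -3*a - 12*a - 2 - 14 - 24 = -15*a - 40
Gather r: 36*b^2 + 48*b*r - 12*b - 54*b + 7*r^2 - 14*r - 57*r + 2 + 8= 36*b^2 - 66*b + 7*r^2 + r*(48*b - 71) + 10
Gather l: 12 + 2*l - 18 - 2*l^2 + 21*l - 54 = -2*l^2 + 23*l - 60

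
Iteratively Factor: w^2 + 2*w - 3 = (w + 3)*(w - 1)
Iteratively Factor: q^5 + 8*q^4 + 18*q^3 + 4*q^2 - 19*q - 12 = (q + 1)*(q^4 + 7*q^3 + 11*q^2 - 7*q - 12) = (q + 1)*(q + 3)*(q^3 + 4*q^2 - q - 4) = (q + 1)*(q + 3)*(q + 4)*(q^2 - 1) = (q + 1)^2*(q + 3)*(q + 4)*(q - 1)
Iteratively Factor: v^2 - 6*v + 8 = (v - 4)*(v - 2)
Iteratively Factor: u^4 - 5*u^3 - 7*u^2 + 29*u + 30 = (u - 5)*(u^3 - 7*u - 6) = (u - 5)*(u + 1)*(u^2 - u - 6) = (u - 5)*(u - 3)*(u + 1)*(u + 2)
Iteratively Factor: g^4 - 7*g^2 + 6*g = (g + 3)*(g^3 - 3*g^2 + 2*g) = (g - 2)*(g + 3)*(g^2 - g) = (g - 2)*(g - 1)*(g + 3)*(g)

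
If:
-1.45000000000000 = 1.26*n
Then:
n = -1.15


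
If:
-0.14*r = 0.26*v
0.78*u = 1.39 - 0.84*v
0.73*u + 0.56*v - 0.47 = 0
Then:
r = -6.82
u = -2.17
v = 3.67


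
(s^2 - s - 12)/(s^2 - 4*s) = (s + 3)/s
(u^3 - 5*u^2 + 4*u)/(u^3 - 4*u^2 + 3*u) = (u - 4)/(u - 3)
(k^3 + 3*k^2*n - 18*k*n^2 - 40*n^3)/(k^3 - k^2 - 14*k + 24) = (k^3 + 3*k^2*n - 18*k*n^2 - 40*n^3)/(k^3 - k^2 - 14*k + 24)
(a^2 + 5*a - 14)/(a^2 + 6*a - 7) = (a - 2)/(a - 1)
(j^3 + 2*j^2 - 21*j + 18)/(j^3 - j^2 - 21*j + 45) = (j^2 + 5*j - 6)/(j^2 + 2*j - 15)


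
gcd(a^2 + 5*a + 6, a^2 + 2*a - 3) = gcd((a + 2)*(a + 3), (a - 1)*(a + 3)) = a + 3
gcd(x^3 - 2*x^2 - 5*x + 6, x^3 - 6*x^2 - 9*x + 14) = x^2 + x - 2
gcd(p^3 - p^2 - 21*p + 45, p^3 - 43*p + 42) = 1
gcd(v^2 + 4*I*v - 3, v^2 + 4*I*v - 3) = v^2 + 4*I*v - 3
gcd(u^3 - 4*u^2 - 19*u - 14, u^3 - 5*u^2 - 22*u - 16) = u^2 + 3*u + 2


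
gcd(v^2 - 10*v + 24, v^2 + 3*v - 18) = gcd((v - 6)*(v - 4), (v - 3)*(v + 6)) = 1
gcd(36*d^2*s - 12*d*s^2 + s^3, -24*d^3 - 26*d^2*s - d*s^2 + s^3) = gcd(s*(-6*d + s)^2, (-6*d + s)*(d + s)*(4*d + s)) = -6*d + s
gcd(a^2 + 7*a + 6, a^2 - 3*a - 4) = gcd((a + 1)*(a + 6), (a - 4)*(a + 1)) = a + 1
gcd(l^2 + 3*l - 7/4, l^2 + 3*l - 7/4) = l^2 + 3*l - 7/4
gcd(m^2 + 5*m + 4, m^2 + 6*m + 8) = m + 4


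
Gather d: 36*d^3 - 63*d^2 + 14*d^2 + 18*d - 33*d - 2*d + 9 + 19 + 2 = 36*d^3 - 49*d^2 - 17*d + 30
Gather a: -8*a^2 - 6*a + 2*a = -8*a^2 - 4*a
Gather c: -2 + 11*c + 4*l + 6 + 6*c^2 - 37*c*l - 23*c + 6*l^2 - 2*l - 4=6*c^2 + c*(-37*l - 12) + 6*l^2 + 2*l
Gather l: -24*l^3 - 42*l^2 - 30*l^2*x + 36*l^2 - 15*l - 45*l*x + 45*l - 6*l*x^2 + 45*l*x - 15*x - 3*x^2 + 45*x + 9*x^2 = -24*l^3 + l^2*(-30*x - 6) + l*(30 - 6*x^2) + 6*x^2 + 30*x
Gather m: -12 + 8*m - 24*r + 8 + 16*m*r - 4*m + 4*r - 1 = m*(16*r + 4) - 20*r - 5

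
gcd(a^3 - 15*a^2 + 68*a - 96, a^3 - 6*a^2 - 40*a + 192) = a^2 - 12*a + 32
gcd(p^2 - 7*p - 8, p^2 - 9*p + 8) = p - 8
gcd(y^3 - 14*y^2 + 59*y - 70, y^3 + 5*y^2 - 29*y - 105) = y - 5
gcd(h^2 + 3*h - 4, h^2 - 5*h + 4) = h - 1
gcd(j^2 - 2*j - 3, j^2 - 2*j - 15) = 1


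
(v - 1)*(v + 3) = v^2 + 2*v - 3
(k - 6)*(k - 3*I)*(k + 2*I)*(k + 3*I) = k^4 - 6*k^3 + 2*I*k^3 + 9*k^2 - 12*I*k^2 - 54*k + 18*I*k - 108*I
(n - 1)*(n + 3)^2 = n^3 + 5*n^2 + 3*n - 9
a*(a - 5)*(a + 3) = a^3 - 2*a^2 - 15*a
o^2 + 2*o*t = o*(o + 2*t)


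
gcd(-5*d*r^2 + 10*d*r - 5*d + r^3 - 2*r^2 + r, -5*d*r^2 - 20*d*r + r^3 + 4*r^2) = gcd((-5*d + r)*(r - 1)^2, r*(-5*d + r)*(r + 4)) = -5*d + r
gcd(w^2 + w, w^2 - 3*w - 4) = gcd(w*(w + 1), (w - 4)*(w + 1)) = w + 1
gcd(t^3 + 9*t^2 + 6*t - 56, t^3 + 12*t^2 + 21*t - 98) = t^2 + 5*t - 14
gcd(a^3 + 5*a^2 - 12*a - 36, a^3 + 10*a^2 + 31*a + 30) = a + 2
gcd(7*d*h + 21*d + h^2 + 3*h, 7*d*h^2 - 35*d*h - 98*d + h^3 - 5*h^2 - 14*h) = 7*d + h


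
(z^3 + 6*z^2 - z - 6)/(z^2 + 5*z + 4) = (z^2 + 5*z - 6)/(z + 4)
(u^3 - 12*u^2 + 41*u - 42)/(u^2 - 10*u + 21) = u - 2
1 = 1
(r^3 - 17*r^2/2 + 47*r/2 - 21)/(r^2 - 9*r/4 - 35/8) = 4*(r^2 - 5*r + 6)/(4*r + 5)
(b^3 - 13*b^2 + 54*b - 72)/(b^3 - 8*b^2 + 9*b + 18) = (b - 4)/(b + 1)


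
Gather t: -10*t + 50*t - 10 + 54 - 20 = 40*t + 24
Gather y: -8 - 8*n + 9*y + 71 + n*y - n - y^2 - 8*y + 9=-9*n - y^2 + y*(n + 1) + 72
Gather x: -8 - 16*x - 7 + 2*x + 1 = -14*x - 14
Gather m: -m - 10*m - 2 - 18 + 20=-11*m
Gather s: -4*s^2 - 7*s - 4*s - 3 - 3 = -4*s^2 - 11*s - 6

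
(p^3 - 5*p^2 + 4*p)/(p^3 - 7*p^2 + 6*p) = (p - 4)/(p - 6)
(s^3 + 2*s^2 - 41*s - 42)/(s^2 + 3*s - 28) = (s^2 - 5*s - 6)/(s - 4)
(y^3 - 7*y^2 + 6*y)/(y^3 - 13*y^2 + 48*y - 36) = y/(y - 6)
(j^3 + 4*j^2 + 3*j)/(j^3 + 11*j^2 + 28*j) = (j^2 + 4*j + 3)/(j^2 + 11*j + 28)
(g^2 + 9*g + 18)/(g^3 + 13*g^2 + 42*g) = (g + 3)/(g*(g + 7))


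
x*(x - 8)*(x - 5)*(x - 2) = x^4 - 15*x^3 + 66*x^2 - 80*x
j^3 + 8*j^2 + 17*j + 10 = (j + 1)*(j + 2)*(j + 5)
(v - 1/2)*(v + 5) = v^2 + 9*v/2 - 5/2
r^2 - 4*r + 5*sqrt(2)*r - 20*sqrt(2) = (r - 4)*(r + 5*sqrt(2))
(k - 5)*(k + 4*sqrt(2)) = k^2 - 5*k + 4*sqrt(2)*k - 20*sqrt(2)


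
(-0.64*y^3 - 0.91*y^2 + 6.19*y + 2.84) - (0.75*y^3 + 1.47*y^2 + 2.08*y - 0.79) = -1.39*y^3 - 2.38*y^2 + 4.11*y + 3.63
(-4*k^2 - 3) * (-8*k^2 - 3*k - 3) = 32*k^4 + 12*k^3 + 36*k^2 + 9*k + 9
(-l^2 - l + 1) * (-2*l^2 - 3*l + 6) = 2*l^4 + 5*l^3 - 5*l^2 - 9*l + 6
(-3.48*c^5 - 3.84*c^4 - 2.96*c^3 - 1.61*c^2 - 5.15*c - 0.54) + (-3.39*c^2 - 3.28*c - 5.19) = -3.48*c^5 - 3.84*c^4 - 2.96*c^3 - 5.0*c^2 - 8.43*c - 5.73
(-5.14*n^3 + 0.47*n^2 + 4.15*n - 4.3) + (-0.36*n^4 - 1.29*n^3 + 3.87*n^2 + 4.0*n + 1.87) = -0.36*n^4 - 6.43*n^3 + 4.34*n^2 + 8.15*n - 2.43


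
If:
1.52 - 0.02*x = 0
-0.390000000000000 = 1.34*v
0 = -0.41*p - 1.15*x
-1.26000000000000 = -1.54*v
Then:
No Solution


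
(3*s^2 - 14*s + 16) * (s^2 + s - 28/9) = 3*s^4 - 11*s^3 - 22*s^2/3 + 536*s/9 - 448/9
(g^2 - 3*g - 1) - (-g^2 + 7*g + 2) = 2*g^2 - 10*g - 3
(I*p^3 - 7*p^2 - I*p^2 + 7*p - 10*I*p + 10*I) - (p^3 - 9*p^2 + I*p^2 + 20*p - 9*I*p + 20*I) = -p^3 + I*p^3 + 2*p^2 - 2*I*p^2 - 13*p - I*p - 10*I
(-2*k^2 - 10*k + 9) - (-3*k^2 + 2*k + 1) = k^2 - 12*k + 8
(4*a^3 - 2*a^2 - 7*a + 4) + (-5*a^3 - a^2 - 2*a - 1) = -a^3 - 3*a^2 - 9*a + 3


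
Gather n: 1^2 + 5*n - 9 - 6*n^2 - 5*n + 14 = 6 - 6*n^2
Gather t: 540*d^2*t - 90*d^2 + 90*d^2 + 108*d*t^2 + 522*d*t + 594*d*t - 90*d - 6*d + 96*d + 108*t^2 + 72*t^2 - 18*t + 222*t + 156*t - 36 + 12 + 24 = t^2*(108*d + 180) + t*(540*d^2 + 1116*d + 360)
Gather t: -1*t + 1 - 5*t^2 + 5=-5*t^2 - t + 6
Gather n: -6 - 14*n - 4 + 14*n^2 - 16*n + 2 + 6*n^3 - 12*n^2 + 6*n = 6*n^3 + 2*n^2 - 24*n - 8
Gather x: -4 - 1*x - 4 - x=-2*x - 8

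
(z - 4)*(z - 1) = z^2 - 5*z + 4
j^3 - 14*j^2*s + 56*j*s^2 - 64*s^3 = (j - 8*s)*(j - 4*s)*(j - 2*s)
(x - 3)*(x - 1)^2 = x^3 - 5*x^2 + 7*x - 3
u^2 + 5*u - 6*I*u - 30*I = (u + 5)*(u - 6*I)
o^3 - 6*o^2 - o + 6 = (o - 6)*(o - 1)*(o + 1)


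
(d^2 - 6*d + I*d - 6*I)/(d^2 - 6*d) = (d + I)/d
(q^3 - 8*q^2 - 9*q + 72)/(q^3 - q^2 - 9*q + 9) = (q - 8)/(q - 1)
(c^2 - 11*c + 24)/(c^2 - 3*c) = (c - 8)/c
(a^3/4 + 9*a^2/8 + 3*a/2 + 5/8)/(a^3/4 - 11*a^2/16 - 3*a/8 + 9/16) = 2*(2*a^2 + 7*a + 5)/(4*a^2 - 15*a + 9)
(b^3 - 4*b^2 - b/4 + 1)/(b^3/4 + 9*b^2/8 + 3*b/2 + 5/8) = 2*(4*b^3 - 16*b^2 - b + 4)/(2*b^3 + 9*b^2 + 12*b + 5)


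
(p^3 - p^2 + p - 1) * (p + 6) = p^4 + 5*p^3 - 5*p^2 + 5*p - 6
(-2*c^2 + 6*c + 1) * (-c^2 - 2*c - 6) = 2*c^4 - 2*c^3 - c^2 - 38*c - 6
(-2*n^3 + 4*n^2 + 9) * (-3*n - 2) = 6*n^4 - 8*n^3 - 8*n^2 - 27*n - 18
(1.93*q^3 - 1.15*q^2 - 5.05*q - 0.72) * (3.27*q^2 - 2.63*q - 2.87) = 6.3111*q^5 - 8.8364*q^4 - 19.0281*q^3 + 14.2276*q^2 + 16.3871*q + 2.0664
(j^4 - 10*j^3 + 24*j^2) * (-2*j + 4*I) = -2*j^5 + 20*j^4 + 4*I*j^4 - 48*j^3 - 40*I*j^3 + 96*I*j^2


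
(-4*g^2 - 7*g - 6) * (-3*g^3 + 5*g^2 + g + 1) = 12*g^5 + g^4 - 21*g^3 - 41*g^2 - 13*g - 6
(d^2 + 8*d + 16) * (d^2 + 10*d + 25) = d^4 + 18*d^3 + 121*d^2 + 360*d + 400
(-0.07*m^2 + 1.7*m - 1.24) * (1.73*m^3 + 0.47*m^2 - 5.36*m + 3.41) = -0.1211*m^5 + 2.9081*m^4 - 0.971*m^3 - 9.9335*m^2 + 12.4434*m - 4.2284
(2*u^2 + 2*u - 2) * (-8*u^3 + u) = -16*u^5 - 16*u^4 + 18*u^3 + 2*u^2 - 2*u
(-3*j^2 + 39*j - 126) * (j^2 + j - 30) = -3*j^4 + 36*j^3 + 3*j^2 - 1296*j + 3780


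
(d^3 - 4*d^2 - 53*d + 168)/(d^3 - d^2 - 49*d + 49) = (d^2 - 11*d + 24)/(d^2 - 8*d + 7)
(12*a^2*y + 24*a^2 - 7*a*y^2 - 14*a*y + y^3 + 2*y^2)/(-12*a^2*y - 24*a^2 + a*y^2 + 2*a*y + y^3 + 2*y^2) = (-4*a + y)/(4*a + y)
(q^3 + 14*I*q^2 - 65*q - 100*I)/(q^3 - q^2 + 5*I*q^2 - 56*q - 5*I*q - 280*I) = (q^2 + 9*I*q - 20)/(q^2 - q - 56)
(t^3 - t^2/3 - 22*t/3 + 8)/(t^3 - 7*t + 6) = (t - 4/3)/(t - 1)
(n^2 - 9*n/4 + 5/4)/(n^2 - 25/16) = 4*(n - 1)/(4*n + 5)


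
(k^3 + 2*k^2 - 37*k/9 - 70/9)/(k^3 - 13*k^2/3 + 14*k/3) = (9*k^2 + 36*k + 35)/(3*k*(3*k - 7))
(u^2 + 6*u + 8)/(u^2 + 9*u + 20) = (u + 2)/(u + 5)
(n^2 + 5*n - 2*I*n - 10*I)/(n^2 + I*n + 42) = (n^2 + n*(5 - 2*I) - 10*I)/(n^2 + I*n + 42)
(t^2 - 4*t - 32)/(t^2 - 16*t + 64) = (t + 4)/(t - 8)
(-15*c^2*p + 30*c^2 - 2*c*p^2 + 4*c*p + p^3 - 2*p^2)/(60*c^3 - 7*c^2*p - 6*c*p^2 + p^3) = (p - 2)/(-4*c + p)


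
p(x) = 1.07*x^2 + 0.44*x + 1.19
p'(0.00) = 0.44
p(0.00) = 1.19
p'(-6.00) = -12.40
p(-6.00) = 37.07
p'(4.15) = 9.32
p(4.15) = 21.44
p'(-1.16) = -2.04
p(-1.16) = 2.12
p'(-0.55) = -0.74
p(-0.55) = 1.27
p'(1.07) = 2.73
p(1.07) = 2.89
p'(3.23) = 7.35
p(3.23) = 13.77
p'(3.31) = 7.52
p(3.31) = 14.37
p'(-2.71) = -5.36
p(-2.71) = 7.86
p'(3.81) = 8.59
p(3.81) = 18.40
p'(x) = 2.14*x + 0.44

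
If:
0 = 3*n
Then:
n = 0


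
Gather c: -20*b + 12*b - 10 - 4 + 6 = -8*b - 8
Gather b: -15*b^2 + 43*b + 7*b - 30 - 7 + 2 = -15*b^2 + 50*b - 35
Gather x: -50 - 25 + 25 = -50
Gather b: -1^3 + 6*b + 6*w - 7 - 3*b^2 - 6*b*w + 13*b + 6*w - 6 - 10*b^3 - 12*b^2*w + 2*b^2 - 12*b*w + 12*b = -10*b^3 + b^2*(-12*w - 1) + b*(31 - 18*w) + 12*w - 14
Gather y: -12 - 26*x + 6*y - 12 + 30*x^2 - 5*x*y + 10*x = 30*x^2 - 16*x + y*(6 - 5*x) - 24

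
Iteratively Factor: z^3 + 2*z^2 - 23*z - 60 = (z - 5)*(z^2 + 7*z + 12) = (z - 5)*(z + 4)*(z + 3)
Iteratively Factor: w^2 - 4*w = (w)*(w - 4)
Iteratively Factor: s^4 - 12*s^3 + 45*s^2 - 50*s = (s)*(s^3 - 12*s^2 + 45*s - 50) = s*(s - 5)*(s^2 - 7*s + 10) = s*(s - 5)*(s - 2)*(s - 5)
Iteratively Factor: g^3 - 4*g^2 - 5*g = (g - 5)*(g^2 + g) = g*(g - 5)*(g + 1)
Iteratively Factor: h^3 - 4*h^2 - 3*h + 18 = (h - 3)*(h^2 - h - 6) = (h - 3)*(h + 2)*(h - 3)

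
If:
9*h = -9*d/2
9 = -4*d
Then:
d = -9/4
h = 9/8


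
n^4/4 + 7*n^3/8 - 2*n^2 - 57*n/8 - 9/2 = (n/4 + 1)*(n - 3)*(n + 1)*(n + 3/2)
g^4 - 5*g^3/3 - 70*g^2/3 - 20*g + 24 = (g - 6)*(g - 2/3)*(g + 2)*(g + 3)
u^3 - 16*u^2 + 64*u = u*(u - 8)^2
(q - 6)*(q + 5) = q^2 - q - 30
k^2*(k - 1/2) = k^3 - k^2/2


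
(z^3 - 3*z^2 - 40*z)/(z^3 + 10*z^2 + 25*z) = (z - 8)/(z + 5)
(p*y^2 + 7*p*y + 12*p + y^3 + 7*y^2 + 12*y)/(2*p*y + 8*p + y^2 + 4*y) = (p*y + 3*p + y^2 + 3*y)/(2*p + y)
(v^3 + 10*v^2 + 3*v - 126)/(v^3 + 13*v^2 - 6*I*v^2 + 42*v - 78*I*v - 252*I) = (v - 3)/(v - 6*I)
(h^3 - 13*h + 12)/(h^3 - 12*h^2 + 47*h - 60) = (h^2 + 3*h - 4)/(h^2 - 9*h + 20)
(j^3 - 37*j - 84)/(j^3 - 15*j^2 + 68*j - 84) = (j^2 + 7*j + 12)/(j^2 - 8*j + 12)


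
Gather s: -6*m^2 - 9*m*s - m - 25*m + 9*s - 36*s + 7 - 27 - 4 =-6*m^2 - 26*m + s*(-9*m - 27) - 24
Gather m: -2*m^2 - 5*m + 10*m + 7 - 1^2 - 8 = -2*m^2 + 5*m - 2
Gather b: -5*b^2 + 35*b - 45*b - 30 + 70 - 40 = -5*b^2 - 10*b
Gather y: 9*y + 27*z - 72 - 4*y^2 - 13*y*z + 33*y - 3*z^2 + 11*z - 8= -4*y^2 + y*(42 - 13*z) - 3*z^2 + 38*z - 80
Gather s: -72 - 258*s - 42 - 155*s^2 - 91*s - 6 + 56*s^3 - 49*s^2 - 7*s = 56*s^3 - 204*s^2 - 356*s - 120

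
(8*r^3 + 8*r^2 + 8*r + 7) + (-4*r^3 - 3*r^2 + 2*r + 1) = 4*r^3 + 5*r^2 + 10*r + 8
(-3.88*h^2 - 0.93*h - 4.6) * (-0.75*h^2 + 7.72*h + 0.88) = 2.91*h^4 - 29.2561*h^3 - 7.144*h^2 - 36.3304*h - 4.048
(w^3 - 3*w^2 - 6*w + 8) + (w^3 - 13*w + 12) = 2*w^3 - 3*w^2 - 19*w + 20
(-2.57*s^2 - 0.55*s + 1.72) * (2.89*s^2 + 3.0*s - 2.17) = -7.4273*s^4 - 9.2995*s^3 + 8.8977*s^2 + 6.3535*s - 3.7324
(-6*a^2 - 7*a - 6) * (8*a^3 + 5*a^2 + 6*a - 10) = -48*a^5 - 86*a^4 - 119*a^3 - 12*a^2 + 34*a + 60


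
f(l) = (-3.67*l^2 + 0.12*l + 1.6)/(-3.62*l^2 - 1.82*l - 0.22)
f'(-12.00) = 0.00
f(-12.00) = 1.06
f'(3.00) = 0.07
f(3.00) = 0.81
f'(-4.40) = 0.02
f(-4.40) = 1.12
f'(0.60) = 1.95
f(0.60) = -0.13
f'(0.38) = 4.34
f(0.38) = -0.78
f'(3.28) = 0.06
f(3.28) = 0.83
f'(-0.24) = 1858.22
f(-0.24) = 164.07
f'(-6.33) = 0.01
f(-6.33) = 1.09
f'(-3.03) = 0.04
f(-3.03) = 1.16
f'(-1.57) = -0.01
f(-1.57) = 1.21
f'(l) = (0.12 - 7.34*l)/(-3.62*l^2 - 1.82*l - 0.22) + (7.24*l + 1.82)*(-3.67*l^2 + 0.12*l + 1.6)/(-3.62*l^2 - 1.82*l - 0.22)^2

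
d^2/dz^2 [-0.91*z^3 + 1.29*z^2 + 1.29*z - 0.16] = 2.58 - 5.46*z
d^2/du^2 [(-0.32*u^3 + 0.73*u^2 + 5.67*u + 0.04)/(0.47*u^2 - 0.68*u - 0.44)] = (4.44089209850063e-16*u^4 + 2.543334*u^3 + 0.384336000000003*u^2 + 6.58692*u - 3.056736)/(0.103823*u^6 - 0.450636*u^5 + 0.360396*u^4 + 0.529312*u^3 - 0.337392*u^2 - 0.394944*u - 0.085184)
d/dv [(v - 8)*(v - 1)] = 2*v - 9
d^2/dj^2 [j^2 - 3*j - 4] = 2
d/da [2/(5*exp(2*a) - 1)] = -20*exp(2*a)/(5*exp(2*a) - 1)^2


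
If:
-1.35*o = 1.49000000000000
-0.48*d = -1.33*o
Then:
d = -3.06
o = -1.10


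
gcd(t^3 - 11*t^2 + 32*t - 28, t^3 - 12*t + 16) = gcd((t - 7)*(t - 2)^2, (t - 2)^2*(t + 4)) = t^2 - 4*t + 4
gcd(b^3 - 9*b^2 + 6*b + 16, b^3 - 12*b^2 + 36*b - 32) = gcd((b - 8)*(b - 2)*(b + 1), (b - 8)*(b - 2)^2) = b^2 - 10*b + 16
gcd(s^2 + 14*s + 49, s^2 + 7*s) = s + 7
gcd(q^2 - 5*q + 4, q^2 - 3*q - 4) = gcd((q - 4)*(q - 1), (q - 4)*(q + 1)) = q - 4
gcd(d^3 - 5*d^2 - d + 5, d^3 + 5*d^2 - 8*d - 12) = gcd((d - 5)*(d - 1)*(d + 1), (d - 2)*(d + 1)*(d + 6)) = d + 1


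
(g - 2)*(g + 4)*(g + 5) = g^3 + 7*g^2 + 2*g - 40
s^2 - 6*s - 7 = (s - 7)*(s + 1)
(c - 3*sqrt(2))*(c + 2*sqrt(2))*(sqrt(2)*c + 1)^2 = 2*c^4 - 27*c^2 - 25*sqrt(2)*c - 12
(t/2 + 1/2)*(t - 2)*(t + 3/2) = t^3/2 + t^2/4 - 7*t/4 - 3/2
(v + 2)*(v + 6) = v^2 + 8*v + 12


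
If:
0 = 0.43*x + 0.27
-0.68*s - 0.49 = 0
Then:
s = -0.72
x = -0.63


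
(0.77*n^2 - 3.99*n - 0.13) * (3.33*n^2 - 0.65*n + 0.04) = 2.5641*n^4 - 13.7872*n^3 + 2.1914*n^2 - 0.0751*n - 0.0052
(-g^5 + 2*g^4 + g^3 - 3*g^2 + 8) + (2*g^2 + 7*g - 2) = -g^5 + 2*g^4 + g^3 - g^2 + 7*g + 6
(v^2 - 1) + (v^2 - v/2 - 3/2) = 2*v^2 - v/2 - 5/2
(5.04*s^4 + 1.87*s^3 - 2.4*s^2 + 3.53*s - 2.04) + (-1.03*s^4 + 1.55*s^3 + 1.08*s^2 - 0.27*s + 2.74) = 4.01*s^4 + 3.42*s^3 - 1.32*s^2 + 3.26*s + 0.7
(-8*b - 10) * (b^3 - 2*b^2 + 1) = -8*b^4 + 6*b^3 + 20*b^2 - 8*b - 10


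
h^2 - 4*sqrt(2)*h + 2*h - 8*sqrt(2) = (h + 2)*(h - 4*sqrt(2))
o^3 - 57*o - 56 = (o - 8)*(o + 1)*(o + 7)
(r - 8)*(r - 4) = r^2 - 12*r + 32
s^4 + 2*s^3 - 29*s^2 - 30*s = s*(s - 5)*(s + 1)*(s + 6)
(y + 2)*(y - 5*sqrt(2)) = y^2 - 5*sqrt(2)*y + 2*y - 10*sqrt(2)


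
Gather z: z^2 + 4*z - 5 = z^2 + 4*z - 5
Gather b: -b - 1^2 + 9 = 8 - b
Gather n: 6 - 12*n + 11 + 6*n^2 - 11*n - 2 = 6*n^2 - 23*n + 15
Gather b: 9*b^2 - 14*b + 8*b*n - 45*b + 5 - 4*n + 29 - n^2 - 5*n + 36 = 9*b^2 + b*(8*n - 59) - n^2 - 9*n + 70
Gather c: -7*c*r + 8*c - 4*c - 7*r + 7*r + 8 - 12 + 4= c*(4 - 7*r)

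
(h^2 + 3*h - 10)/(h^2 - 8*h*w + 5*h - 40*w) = (2 - h)/(-h + 8*w)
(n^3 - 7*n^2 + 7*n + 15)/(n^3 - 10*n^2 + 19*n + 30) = (n - 3)/(n - 6)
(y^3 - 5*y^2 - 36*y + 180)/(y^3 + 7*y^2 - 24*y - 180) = (y - 6)/(y + 6)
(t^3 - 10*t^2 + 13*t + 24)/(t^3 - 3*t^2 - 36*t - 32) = (t - 3)/(t + 4)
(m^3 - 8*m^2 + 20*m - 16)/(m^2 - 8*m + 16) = (m^2 - 4*m + 4)/(m - 4)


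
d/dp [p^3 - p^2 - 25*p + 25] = 3*p^2 - 2*p - 25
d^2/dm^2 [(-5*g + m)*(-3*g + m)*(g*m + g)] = 2*g*(-8*g + 3*m + 1)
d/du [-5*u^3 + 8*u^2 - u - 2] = -15*u^2 + 16*u - 1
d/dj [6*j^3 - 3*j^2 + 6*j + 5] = 18*j^2 - 6*j + 6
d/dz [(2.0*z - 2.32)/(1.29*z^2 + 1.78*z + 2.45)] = (-2.58*z^2 + 5.9856*z + 9.0296)/(1.6641*z^4 + 4.5924*z^3 + 9.4894*z^2 + 8.722*z + 6.0025)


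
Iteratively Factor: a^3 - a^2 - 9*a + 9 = (a - 1)*(a^2 - 9) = (a - 3)*(a - 1)*(a + 3)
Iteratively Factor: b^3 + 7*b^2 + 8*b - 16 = (b + 4)*(b^2 + 3*b - 4) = (b + 4)^2*(b - 1)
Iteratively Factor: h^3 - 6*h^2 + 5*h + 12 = (h + 1)*(h^2 - 7*h + 12) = (h - 4)*(h + 1)*(h - 3)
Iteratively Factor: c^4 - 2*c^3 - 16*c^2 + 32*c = (c - 2)*(c^3 - 16*c) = (c - 4)*(c - 2)*(c^2 + 4*c) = (c - 4)*(c - 2)*(c + 4)*(c)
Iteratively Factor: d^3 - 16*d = (d - 4)*(d^2 + 4*d) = (d - 4)*(d + 4)*(d)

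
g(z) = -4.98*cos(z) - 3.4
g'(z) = 4.98*sin(z)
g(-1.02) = -6.01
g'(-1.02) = -4.24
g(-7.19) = -6.47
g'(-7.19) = -3.92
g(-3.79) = 0.57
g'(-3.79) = 3.01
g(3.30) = 1.52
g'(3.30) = -0.79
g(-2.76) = 1.22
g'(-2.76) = -1.85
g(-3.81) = 0.51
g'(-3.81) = 3.09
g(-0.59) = -7.54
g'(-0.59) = -2.77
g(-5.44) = -6.71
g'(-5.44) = 3.72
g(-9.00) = 1.14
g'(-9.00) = -2.05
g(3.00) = 1.53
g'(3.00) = 0.70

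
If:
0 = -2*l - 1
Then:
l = -1/2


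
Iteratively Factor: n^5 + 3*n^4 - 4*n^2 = (n)*(n^4 + 3*n^3 - 4*n) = n*(n - 1)*(n^3 + 4*n^2 + 4*n) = n^2*(n - 1)*(n^2 + 4*n + 4) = n^2*(n - 1)*(n + 2)*(n + 2)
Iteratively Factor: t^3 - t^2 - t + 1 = (t + 1)*(t^2 - 2*t + 1) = (t - 1)*(t + 1)*(t - 1)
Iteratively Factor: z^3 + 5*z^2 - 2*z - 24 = (z + 3)*(z^2 + 2*z - 8) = (z - 2)*(z + 3)*(z + 4)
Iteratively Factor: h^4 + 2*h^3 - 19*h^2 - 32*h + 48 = (h - 4)*(h^3 + 6*h^2 + 5*h - 12) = (h - 4)*(h - 1)*(h^2 + 7*h + 12) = (h - 4)*(h - 1)*(h + 4)*(h + 3)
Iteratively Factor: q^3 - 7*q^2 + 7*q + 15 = (q - 5)*(q^2 - 2*q - 3) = (q - 5)*(q + 1)*(q - 3)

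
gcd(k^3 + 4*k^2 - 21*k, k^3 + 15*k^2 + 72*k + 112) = k + 7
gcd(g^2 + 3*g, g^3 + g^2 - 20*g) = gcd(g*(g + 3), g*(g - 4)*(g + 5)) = g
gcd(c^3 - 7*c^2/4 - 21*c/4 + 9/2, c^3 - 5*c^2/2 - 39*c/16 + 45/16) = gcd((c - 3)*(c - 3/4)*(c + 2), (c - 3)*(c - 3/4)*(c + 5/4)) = c^2 - 15*c/4 + 9/4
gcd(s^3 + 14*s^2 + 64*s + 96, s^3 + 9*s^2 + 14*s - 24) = s^2 + 10*s + 24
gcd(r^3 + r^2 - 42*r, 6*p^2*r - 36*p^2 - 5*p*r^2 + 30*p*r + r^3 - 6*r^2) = r - 6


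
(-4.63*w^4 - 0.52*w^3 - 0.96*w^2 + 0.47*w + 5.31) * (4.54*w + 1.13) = -21.0202*w^5 - 7.5927*w^4 - 4.946*w^3 + 1.049*w^2 + 24.6385*w + 6.0003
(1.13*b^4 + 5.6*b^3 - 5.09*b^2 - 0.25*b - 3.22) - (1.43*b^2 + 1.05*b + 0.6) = 1.13*b^4 + 5.6*b^3 - 6.52*b^2 - 1.3*b - 3.82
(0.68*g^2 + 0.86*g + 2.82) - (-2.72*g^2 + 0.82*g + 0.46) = 3.4*g^2 + 0.04*g + 2.36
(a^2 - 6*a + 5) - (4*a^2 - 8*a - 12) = -3*a^2 + 2*a + 17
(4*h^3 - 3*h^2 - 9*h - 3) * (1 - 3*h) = -12*h^4 + 13*h^3 + 24*h^2 - 3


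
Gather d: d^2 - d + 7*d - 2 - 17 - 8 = d^2 + 6*d - 27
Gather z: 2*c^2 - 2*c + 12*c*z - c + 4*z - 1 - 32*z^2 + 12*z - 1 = 2*c^2 - 3*c - 32*z^2 + z*(12*c + 16) - 2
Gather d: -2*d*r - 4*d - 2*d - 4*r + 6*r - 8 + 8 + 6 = d*(-2*r - 6) + 2*r + 6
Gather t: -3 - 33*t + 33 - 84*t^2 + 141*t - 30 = -84*t^2 + 108*t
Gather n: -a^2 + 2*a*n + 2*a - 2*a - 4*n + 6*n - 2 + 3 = -a^2 + n*(2*a + 2) + 1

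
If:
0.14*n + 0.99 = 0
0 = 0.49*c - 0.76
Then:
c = 1.55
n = -7.07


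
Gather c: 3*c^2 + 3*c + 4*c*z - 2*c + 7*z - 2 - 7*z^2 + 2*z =3*c^2 + c*(4*z + 1) - 7*z^2 + 9*z - 2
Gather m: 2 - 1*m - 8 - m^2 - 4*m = -m^2 - 5*m - 6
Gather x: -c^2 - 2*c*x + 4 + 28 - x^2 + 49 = -c^2 - 2*c*x - x^2 + 81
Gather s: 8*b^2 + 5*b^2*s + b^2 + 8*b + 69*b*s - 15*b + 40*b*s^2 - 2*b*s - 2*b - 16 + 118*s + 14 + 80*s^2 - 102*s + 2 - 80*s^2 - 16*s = 9*b^2 + 40*b*s^2 - 9*b + s*(5*b^2 + 67*b)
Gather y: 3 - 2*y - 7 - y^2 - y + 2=-y^2 - 3*y - 2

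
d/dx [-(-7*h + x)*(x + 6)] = 7*h - 2*x - 6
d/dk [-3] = 0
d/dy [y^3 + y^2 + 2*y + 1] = 3*y^2 + 2*y + 2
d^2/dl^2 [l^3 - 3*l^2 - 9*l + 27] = 6*l - 6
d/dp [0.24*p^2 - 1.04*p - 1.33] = 0.48*p - 1.04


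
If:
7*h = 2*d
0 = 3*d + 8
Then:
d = -8/3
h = -16/21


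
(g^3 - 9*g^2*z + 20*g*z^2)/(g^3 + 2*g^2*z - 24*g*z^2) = (g - 5*z)/(g + 6*z)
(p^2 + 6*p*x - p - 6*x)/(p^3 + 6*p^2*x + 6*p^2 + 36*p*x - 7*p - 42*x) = 1/(p + 7)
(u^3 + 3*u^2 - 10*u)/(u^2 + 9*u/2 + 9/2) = 2*u*(u^2 + 3*u - 10)/(2*u^2 + 9*u + 9)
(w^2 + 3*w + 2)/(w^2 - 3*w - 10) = (w + 1)/(w - 5)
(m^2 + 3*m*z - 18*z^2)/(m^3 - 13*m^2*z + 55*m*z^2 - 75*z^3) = (m + 6*z)/(m^2 - 10*m*z + 25*z^2)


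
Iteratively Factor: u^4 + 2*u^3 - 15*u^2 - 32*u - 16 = (u + 4)*(u^3 - 2*u^2 - 7*u - 4) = (u + 1)*(u + 4)*(u^2 - 3*u - 4) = (u + 1)^2*(u + 4)*(u - 4)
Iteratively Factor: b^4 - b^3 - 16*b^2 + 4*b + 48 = (b + 2)*(b^3 - 3*b^2 - 10*b + 24) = (b - 4)*(b + 2)*(b^2 + b - 6) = (b - 4)*(b - 2)*(b + 2)*(b + 3)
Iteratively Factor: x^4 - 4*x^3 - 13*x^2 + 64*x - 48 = (x - 4)*(x^3 - 13*x + 12) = (x - 4)*(x + 4)*(x^2 - 4*x + 3) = (x - 4)*(x - 1)*(x + 4)*(x - 3)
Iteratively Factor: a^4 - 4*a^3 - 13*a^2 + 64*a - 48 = (a - 3)*(a^3 - a^2 - 16*a + 16) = (a - 4)*(a - 3)*(a^2 + 3*a - 4) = (a - 4)*(a - 3)*(a - 1)*(a + 4)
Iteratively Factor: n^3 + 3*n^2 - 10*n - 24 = (n + 4)*(n^2 - n - 6) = (n - 3)*(n + 4)*(n + 2)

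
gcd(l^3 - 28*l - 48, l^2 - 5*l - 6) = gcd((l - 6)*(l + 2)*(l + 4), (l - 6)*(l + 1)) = l - 6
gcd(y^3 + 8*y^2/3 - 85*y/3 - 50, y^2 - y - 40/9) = y + 5/3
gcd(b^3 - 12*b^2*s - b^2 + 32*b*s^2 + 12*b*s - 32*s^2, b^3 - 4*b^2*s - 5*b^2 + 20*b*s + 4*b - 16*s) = -b^2 + 4*b*s + b - 4*s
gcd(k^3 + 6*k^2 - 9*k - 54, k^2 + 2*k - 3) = k + 3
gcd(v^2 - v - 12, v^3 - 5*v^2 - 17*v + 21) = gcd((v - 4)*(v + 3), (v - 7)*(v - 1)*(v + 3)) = v + 3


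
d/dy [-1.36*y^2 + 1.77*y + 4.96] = 1.77 - 2.72*y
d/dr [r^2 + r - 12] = 2*r + 1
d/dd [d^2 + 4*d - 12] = 2*d + 4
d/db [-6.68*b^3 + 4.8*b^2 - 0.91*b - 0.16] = -20.04*b^2 + 9.6*b - 0.91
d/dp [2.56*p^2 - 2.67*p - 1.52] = 5.12*p - 2.67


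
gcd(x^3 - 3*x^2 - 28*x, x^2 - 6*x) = x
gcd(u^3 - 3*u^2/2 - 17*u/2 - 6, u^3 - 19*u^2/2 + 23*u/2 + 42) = u^2 - 5*u/2 - 6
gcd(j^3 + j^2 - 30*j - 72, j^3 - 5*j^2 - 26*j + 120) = j - 6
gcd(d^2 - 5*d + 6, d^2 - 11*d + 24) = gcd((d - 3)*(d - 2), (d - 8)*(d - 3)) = d - 3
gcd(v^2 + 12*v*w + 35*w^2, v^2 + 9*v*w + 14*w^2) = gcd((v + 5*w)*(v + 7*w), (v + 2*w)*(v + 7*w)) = v + 7*w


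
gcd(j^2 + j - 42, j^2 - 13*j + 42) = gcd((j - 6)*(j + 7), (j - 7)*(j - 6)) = j - 6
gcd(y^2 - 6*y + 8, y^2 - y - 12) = y - 4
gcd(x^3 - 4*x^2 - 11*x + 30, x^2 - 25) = x - 5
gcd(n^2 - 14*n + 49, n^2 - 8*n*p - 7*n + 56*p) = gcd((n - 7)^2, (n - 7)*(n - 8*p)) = n - 7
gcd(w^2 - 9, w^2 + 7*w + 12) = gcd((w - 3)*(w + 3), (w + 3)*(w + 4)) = w + 3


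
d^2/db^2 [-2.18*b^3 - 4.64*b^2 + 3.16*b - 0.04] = -13.08*b - 9.28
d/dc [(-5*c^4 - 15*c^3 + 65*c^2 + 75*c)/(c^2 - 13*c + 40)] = 10*(-c^5 + 18*c^4 - 41*c^3 - 272*c^2 + 520*c + 300)/(c^4 - 26*c^3 + 249*c^2 - 1040*c + 1600)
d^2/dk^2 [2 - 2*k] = 0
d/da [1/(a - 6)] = -1/(a - 6)^2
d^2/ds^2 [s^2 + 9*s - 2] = 2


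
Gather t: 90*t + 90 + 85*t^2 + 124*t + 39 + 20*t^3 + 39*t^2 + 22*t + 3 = 20*t^3 + 124*t^2 + 236*t + 132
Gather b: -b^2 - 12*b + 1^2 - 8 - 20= -b^2 - 12*b - 27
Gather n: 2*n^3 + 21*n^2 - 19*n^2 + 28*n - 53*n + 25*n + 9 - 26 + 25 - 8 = 2*n^3 + 2*n^2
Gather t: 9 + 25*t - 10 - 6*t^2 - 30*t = -6*t^2 - 5*t - 1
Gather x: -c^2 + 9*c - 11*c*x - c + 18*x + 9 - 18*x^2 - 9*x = -c^2 + 8*c - 18*x^2 + x*(9 - 11*c) + 9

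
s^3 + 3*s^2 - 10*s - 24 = (s - 3)*(s + 2)*(s + 4)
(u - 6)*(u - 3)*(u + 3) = u^3 - 6*u^2 - 9*u + 54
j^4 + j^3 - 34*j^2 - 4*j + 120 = (j - 5)*(j - 2)*(j + 2)*(j + 6)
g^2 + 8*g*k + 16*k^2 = (g + 4*k)^2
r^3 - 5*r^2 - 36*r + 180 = (r - 6)*(r - 5)*(r + 6)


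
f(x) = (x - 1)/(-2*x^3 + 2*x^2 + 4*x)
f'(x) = (x - 1)*(6*x^2 - 4*x - 4)/(-2*x^3 + 2*x^2 + 4*x)^2 + 1/(-2*x^3 + 2*x^2 + 4*x) = (x^3 - 2*x^2 + x + 1)/(x^2*(x^4 - 2*x^3 - 3*x^2 + 4*x + 4))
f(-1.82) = -0.25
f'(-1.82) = -0.41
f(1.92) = 1.03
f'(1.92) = 13.05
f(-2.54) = -0.10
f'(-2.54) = -0.10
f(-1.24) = -1.16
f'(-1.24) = -5.62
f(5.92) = -0.02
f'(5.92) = 0.01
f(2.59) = -0.14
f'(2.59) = 0.25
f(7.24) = -0.01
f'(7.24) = 0.00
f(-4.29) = -0.03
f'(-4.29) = -0.02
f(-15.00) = 0.00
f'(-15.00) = 0.00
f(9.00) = -0.00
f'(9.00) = 0.00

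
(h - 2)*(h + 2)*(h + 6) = h^3 + 6*h^2 - 4*h - 24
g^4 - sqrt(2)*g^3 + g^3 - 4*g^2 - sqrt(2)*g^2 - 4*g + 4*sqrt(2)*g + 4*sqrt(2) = (g - 2)*(g + 1)*(g + 2)*(g - sqrt(2))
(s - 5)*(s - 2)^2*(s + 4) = s^4 - 5*s^3 - 12*s^2 + 76*s - 80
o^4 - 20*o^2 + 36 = (o - 3*sqrt(2))*(o - sqrt(2))*(o + sqrt(2))*(o + 3*sqrt(2))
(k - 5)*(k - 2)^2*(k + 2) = k^4 - 7*k^3 + 6*k^2 + 28*k - 40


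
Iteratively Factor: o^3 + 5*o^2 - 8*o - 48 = (o - 3)*(o^2 + 8*o + 16) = (o - 3)*(o + 4)*(o + 4)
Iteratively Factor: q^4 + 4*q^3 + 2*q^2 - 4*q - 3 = (q + 3)*(q^3 + q^2 - q - 1) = (q + 1)*(q + 3)*(q^2 - 1) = (q + 1)^2*(q + 3)*(q - 1)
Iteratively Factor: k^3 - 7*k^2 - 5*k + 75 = (k - 5)*(k^2 - 2*k - 15) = (k - 5)*(k + 3)*(k - 5)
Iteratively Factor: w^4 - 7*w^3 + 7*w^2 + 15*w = (w)*(w^3 - 7*w^2 + 7*w + 15) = w*(w - 3)*(w^2 - 4*w - 5) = w*(w - 3)*(w + 1)*(w - 5)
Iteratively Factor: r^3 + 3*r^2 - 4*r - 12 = (r + 3)*(r^2 - 4) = (r + 2)*(r + 3)*(r - 2)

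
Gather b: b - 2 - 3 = b - 5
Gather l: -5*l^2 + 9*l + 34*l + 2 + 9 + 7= -5*l^2 + 43*l + 18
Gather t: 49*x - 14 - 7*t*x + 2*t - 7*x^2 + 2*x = t*(2 - 7*x) - 7*x^2 + 51*x - 14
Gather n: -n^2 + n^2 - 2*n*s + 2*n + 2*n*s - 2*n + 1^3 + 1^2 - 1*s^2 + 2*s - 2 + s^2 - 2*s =0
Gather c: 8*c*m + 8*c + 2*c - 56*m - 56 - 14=c*(8*m + 10) - 56*m - 70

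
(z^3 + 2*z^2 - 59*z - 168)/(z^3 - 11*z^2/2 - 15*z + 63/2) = 2*(z^2 - z - 56)/(2*z^2 - 17*z + 21)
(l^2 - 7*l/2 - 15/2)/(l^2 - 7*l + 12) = (2*l^2 - 7*l - 15)/(2*(l^2 - 7*l + 12))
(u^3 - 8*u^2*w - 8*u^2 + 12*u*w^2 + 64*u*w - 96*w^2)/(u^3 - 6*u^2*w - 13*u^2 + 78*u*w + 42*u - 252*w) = (u^2 - 2*u*w - 8*u + 16*w)/(u^2 - 13*u + 42)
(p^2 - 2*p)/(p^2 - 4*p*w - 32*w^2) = p*(2 - p)/(-p^2 + 4*p*w + 32*w^2)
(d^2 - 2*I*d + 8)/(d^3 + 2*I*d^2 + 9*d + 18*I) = (d - 4*I)/(d^2 + 9)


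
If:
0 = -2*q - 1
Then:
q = -1/2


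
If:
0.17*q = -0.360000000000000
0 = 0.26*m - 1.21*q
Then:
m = -9.86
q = -2.12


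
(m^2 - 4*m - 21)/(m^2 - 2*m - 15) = (m - 7)/(m - 5)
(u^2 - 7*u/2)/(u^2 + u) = (u - 7/2)/(u + 1)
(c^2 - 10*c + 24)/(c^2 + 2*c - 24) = (c - 6)/(c + 6)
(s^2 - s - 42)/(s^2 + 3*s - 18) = (s - 7)/(s - 3)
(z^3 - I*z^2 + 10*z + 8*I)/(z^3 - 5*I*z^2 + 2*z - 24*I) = (z + I)/(z - 3*I)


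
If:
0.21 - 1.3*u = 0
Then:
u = 0.16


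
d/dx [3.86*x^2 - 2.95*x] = 7.72*x - 2.95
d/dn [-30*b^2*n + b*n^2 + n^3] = -30*b^2 + 2*b*n + 3*n^2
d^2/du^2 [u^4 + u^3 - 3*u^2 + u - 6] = 12*u^2 + 6*u - 6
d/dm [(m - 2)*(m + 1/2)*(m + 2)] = 3*m^2 + m - 4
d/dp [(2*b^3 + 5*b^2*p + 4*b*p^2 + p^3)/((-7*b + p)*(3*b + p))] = (-97*b^4 - 172*b^3*p - 84*b^2*p^2 - 8*b*p^3 + p^4)/(441*b^4 + 168*b^3*p - 26*b^2*p^2 - 8*b*p^3 + p^4)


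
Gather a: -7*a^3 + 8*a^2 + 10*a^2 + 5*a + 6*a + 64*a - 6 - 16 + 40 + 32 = -7*a^3 + 18*a^2 + 75*a + 50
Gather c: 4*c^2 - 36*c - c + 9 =4*c^2 - 37*c + 9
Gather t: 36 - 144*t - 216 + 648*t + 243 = 504*t + 63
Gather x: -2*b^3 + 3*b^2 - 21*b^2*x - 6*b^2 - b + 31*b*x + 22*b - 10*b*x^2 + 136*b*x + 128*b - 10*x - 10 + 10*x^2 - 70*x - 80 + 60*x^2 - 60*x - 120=-2*b^3 - 3*b^2 + 149*b + x^2*(70 - 10*b) + x*(-21*b^2 + 167*b - 140) - 210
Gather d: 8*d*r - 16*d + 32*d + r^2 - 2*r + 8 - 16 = d*(8*r + 16) + r^2 - 2*r - 8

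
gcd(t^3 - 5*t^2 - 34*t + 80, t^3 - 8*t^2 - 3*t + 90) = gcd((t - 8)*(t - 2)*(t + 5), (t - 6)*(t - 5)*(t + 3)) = 1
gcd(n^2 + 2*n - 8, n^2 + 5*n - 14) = n - 2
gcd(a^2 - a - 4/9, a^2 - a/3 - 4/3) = a - 4/3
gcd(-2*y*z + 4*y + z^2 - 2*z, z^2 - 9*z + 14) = z - 2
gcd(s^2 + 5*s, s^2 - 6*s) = s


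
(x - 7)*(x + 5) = x^2 - 2*x - 35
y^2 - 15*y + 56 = (y - 8)*(y - 7)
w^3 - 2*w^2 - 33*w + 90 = (w - 5)*(w - 3)*(w + 6)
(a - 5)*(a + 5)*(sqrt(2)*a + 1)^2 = 2*a^4 + 2*sqrt(2)*a^3 - 49*a^2 - 50*sqrt(2)*a - 25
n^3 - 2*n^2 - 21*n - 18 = (n - 6)*(n + 1)*(n + 3)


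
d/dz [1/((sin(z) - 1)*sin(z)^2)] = (2 - 3*sin(z))*cos(z)/((sin(z) - 1)^2*sin(z)^3)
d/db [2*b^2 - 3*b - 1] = 4*b - 3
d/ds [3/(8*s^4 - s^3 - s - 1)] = 3*(-32*s^3 + 3*s^2 + 1)/(-8*s^4 + s^3 + s + 1)^2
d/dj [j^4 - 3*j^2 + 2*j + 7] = 4*j^3 - 6*j + 2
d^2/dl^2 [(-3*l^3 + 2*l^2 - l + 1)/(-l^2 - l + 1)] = 6*(3*l^3 - 6*l^2 + 3*l - 1)/(l^6 + 3*l^5 - 5*l^3 + 3*l - 1)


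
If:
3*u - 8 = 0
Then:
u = 8/3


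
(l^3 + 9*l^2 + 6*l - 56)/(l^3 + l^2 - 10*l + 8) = (l + 7)/(l - 1)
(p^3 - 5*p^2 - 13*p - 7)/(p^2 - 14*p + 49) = (p^2 + 2*p + 1)/(p - 7)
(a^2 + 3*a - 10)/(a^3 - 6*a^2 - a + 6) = (a^2 + 3*a - 10)/(a^3 - 6*a^2 - a + 6)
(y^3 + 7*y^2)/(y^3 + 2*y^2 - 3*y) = y*(y + 7)/(y^2 + 2*y - 3)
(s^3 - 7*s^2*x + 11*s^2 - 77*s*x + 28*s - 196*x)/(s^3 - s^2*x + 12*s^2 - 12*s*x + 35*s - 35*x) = (-s^2 + 7*s*x - 4*s + 28*x)/(-s^2 + s*x - 5*s + 5*x)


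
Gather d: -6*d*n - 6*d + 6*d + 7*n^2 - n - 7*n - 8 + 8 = -6*d*n + 7*n^2 - 8*n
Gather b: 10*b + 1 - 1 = 10*b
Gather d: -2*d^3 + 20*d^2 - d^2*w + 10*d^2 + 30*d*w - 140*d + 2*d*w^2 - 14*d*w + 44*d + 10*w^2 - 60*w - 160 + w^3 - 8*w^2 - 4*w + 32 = -2*d^3 + d^2*(30 - w) + d*(2*w^2 + 16*w - 96) + w^3 + 2*w^2 - 64*w - 128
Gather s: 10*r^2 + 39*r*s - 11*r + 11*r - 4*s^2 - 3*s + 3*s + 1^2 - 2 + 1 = 10*r^2 + 39*r*s - 4*s^2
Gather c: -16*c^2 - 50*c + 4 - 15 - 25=-16*c^2 - 50*c - 36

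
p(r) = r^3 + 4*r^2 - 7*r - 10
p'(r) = 3*r^2 + 8*r - 7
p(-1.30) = 3.66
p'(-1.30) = -12.33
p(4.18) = 103.66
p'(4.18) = 78.86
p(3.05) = 34.23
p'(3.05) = 45.31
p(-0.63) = -4.25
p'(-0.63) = -10.85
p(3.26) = 44.34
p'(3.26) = 50.96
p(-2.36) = 15.65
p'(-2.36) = -9.17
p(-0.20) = -8.45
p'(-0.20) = -8.48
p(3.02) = 32.89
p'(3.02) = 44.52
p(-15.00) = -2380.00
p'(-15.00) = 548.00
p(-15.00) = -2380.00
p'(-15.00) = 548.00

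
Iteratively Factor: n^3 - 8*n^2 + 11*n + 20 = (n - 5)*(n^2 - 3*n - 4) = (n - 5)*(n + 1)*(n - 4)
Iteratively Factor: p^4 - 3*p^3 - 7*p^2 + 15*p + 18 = (p - 3)*(p^3 - 7*p - 6) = (p - 3)*(p + 1)*(p^2 - p - 6) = (p - 3)*(p + 1)*(p + 2)*(p - 3)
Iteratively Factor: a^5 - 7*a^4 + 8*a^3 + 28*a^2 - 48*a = (a + 2)*(a^4 - 9*a^3 + 26*a^2 - 24*a) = (a - 4)*(a + 2)*(a^3 - 5*a^2 + 6*a) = (a - 4)*(a - 2)*(a + 2)*(a^2 - 3*a) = a*(a - 4)*(a - 2)*(a + 2)*(a - 3)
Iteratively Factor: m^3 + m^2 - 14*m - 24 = (m + 3)*(m^2 - 2*m - 8) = (m - 4)*(m + 3)*(m + 2)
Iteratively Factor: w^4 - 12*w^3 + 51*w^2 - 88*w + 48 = (w - 3)*(w^3 - 9*w^2 + 24*w - 16) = (w - 3)*(w - 1)*(w^2 - 8*w + 16) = (w - 4)*(w - 3)*(w - 1)*(w - 4)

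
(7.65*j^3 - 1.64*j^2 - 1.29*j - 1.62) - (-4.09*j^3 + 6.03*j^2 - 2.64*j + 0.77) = 11.74*j^3 - 7.67*j^2 + 1.35*j - 2.39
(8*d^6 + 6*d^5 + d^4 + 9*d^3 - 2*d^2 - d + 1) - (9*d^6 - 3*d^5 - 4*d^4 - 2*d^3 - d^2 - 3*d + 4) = -d^6 + 9*d^5 + 5*d^4 + 11*d^3 - d^2 + 2*d - 3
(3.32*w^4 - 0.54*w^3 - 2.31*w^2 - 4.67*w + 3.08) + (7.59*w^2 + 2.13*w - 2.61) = 3.32*w^4 - 0.54*w^3 + 5.28*w^2 - 2.54*w + 0.47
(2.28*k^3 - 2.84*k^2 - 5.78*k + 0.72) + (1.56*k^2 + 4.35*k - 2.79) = 2.28*k^3 - 1.28*k^2 - 1.43*k - 2.07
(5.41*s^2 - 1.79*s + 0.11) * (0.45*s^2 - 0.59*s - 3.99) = 2.4345*s^4 - 3.9974*s^3 - 20.4803*s^2 + 7.0772*s - 0.4389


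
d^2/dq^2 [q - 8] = 0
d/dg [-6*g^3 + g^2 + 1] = 2*g*(1 - 9*g)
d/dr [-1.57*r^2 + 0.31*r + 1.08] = 0.31 - 3.14*r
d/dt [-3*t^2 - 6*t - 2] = -6*t - 6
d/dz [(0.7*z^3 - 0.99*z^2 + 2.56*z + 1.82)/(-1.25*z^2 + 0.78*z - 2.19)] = (-0.875*z^4 + 1.092*z^3 - 2.1712*z^2 + 8.8862*z - 7.026)/(1.5625*z^4 - 1.95*z^3 + 6.0834*z^2 - 3.4164*z + 4.7961)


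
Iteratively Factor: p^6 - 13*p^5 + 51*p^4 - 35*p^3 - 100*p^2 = (p - 4)*(p^5 - 9*p^4 + 15*p^3 + 25*p^2) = (p - 5)*(p - 4)*(p^4 - 4*p^3 - 5*p^2) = (p - 5)*(p - 4)*(p + 1)*(p^3 - 5*p^2) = p*(p - 5)*(p - 4)*(p + 1)*(p^2 - 5*p) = p^2*(p - 5)*(p - 4)*(p + 1)*(p - 5)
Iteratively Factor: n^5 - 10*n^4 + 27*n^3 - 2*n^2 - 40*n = (n - 4)*(n^4 - 6*n^3 + 3*n^2 + 10*n) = (n - 4)*(n - 2)*(n^3 - 4*n^2 - 5*n) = (n - 5)*(n - 4)*(n - 2)*(n^2 + n) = n*(n - 5)*(n - 4)*(n - 2)*(n + 1)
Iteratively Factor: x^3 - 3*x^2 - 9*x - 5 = (x + 1)*(x^2 - 4*x - 5) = (x - 5)*(x + 1)*(x + 1)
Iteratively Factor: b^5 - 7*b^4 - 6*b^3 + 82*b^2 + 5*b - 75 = (b + 3)*(b^4 - 10*b^3 + 24*b^2 + 10*b - 25) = (b + 1)*(b + 3)*(b^3 - 11*b^2 + 35*b - 25) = (b - 5)*(b + 1)*(b + 3)*(b^2 - 6*b + 5) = (b - 5)^2*(b + 1)*(b + 3)*(b - 1)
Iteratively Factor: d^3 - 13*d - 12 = (d - 4)*(d^2 + 4*d + 3) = (d - 4)*(d + 3)*(d + 1)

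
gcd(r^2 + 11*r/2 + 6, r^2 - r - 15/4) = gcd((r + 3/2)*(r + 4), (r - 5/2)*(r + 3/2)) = r + 3/2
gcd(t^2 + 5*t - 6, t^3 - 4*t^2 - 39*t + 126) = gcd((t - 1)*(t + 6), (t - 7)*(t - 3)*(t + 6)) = t + 6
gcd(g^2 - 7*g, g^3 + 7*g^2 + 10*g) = g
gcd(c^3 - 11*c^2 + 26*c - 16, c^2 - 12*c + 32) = c - 8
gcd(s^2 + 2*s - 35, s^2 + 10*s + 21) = s + 7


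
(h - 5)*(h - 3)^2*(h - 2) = h^4 - 13*h^3 + 61*h^2 - 123*h + 90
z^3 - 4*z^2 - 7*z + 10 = (z - 5)*(z - 1)*(z + 2)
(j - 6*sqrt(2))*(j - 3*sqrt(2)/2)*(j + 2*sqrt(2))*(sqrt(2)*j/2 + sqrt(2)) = sqrt(2)*j^4/2 - 11*j^3/2 + sqrt(2)*j^3 - 11*j^2 - 6*sqrt(2)*j^2 - 12*sqrt(2)*j + 36*j + 72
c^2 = c^2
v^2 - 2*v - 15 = (v - 5)*(v + 3)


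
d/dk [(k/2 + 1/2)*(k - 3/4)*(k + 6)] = 3*k^2/2 + 25*k/4 + 3/8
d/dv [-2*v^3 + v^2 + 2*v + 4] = -6*v^2 + 2*v + 2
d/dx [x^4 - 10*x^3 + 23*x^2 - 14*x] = 4*x^3 - 30*x^2 + 46*x - 14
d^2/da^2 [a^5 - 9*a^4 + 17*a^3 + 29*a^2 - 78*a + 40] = 20*a^3 - 108*a^2 + 102*a + 58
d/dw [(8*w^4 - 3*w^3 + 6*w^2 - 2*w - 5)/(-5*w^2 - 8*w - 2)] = (-80*w^5 - 177*w^4 - 16*w^3 - 40*w^2 - 74*w - 36)/(25*w^4 + 80*w^3 + 84*w^2 + 32*w + 4)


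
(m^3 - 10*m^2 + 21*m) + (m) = m^3 - 10*m^2 + 22*m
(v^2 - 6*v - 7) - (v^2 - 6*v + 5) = -12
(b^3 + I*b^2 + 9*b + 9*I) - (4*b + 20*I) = b^3 + I*b^2 + 5*b - 11*I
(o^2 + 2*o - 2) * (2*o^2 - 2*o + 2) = 2*o^4 + 2*o^3 - 6*o^2 + 8*o - 4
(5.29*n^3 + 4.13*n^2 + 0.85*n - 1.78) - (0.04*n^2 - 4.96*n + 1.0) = 5.29*n^3 + 4.09*n^2 + 5.81*n - 2.78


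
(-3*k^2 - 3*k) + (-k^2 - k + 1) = -4*k^2 - 4*k + 1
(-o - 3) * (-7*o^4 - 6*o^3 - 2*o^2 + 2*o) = 7*o^5 + 27*o^4 + 20*o^3 + 4*o^2 - 6*o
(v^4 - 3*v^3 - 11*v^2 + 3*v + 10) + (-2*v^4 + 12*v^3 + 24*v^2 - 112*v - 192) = -v^4 + 9*v^3 + 13*v^2 - 109*v - 182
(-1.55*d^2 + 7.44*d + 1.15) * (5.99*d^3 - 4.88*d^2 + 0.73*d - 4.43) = -9.2845*d^5 + 52.1296*d^4 - 30.5502*d^3 + 6.6857*d^2 - 32.1197*d - 5.0945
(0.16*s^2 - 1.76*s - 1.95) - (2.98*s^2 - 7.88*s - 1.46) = -2.82*s^2 + 6.12*s - 0.49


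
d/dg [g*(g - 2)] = 2*g - 2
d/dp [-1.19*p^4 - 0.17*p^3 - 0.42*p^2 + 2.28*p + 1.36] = -4.76*p^3 - 0.51*p^2 - 0.84*p + 2.28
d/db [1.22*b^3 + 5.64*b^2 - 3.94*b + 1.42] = 3.66*b^2 + 11.28*b - 3.94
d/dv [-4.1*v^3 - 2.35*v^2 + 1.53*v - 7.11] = -12.3*v^2 - 4.7*v + 1.53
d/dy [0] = 0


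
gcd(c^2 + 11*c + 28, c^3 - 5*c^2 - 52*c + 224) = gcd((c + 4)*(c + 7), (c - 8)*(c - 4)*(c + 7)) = c + 7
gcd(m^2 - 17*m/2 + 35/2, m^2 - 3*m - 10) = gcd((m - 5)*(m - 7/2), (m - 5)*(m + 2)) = m - 5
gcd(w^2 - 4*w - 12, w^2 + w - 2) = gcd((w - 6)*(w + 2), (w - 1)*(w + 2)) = w + 2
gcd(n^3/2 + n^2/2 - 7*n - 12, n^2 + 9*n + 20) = 1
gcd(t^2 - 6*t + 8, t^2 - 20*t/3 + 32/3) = t - 4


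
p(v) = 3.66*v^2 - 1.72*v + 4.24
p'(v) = 7.32*v - 1.72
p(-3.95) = 68.14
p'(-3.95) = -30.63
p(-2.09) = 23.82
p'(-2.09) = -17.02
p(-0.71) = 7.31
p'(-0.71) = -6.92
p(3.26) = 37.53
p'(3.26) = 22.14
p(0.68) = 4.76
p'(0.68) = 3.26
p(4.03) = 56.75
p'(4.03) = 27.78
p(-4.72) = 93.90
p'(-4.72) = -36.27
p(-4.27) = 78.32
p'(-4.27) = -32.98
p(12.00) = 510.64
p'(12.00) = 86.12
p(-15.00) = 853.54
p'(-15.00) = -111.52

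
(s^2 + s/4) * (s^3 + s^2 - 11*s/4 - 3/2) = s^5 + 5*s^4/4 - 5*s^3/2 - 35*s^2/16 - 3*s/8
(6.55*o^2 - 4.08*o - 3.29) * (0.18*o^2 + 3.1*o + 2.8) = 1.179*o^4 + 19.5706*o^3 + 5.0998*o^2 - 21.623*o - 9.212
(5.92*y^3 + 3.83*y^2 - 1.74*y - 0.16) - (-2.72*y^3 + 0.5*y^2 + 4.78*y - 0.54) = 8.64*y^3 + 3.33*y^2 - 6.52*y + 0.38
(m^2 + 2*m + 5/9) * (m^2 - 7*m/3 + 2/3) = m^4 - m^3/3 - 31*m^2/9 + m/27 + 10/27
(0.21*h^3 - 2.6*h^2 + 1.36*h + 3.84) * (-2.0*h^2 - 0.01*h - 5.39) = -0.42*h^5 + 5.1979*h^4 - 3.8259*h^3 + 6.3204*h^2 - 7.3688*h - 20.6976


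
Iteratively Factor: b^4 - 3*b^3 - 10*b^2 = (b + 2)*(b^3 - 5*b^2) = b*(b + 2)*(b^2 - 5*b) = b*(b - 5)*(b + 2)*(b)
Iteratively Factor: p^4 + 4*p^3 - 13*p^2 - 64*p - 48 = (p + 4)*(p^3 - 13*p - 12) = (p - 4)*(p + 4)*(p^2 + 4*p + 3) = (p - 4)*(p + 3)*(p + 4)*(p + 1)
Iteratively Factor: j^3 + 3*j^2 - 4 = (j + 2)*(j^2 + j - 2) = (j + 2)^2*(j - 1)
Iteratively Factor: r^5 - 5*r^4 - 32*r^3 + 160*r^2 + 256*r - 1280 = (r - 4)*(r^4 - r^3 - 36*r^2 + 16*r + 320) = (r - 4)*(r + 4)*(r^3 - 5*r^2 - 16*r + 80) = (r - 4)*(r + 4)^2*(r^2 - 9*r + 20) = (r - 4)^2*(r + 4)^2*(r - 5)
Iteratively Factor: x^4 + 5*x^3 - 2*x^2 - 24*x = (x + 4)*(x^3 + x^2 - 6*x) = (x + 3)*(x + 4)*(x^2 - 2*x) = (x - 2)*(x + 3)*(x + 4)*(x)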